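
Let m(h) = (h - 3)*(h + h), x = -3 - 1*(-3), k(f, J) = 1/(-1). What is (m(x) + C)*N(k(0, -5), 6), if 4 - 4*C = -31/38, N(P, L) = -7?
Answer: -1281/152 ≈ -8.4276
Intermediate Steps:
k(f, J) = -1
x = 0 (x = -3 + 3 = 0)
m(h) = 2*h*(-3 + h) (m(h) = (-3 + h)*(2*h) = 2*h*(-3 + h))
C = 183/152 (C = 1 - (-31)/(4*38) = 1 - ¼*(-31/38) = 1 + 31/152 = 183/152 ≈ 1.2039)
(m(x) + C)*N(k(0, -5), 6) = (2*0*(-3 + 0) + 183/152)*(-7) = (2*0*(-3) + 183/152)*(-7) = (0 + 183/152)*(-7) = (183/152)*(-7) = -1281/152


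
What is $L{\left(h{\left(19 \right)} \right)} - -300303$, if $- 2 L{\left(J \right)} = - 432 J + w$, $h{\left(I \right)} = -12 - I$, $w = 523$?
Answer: $\frac{586691}{2} \approx 2.9335 \cdot 10^{5}$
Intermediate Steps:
$L{\left(J \right)} = - \frac{523}{2} + 216 J$ ($L{\left(J \right)} = - \frac{- 432 J + 523}{2} = - \frac{523 - 432 J}{2} = - \frac{523}{2} + 216 J$)
$L{\left(h{\left(19 \right)} \right)} - -300303 = \left(- \frac{523}{2} + 216 \left(-12 - 19\right)\right) - -300303 = \left(- \frac{523}{2} + 216 \left(-12 - 19\right)\right) + 300303 = \left(- \frac{523}{2} + 216 \left(-31\right)\right) + 300303 = \left(- \frac{523}{2} - 6696\right) + 300303 = - \frac{13915}{2} + 300303 = \frac{586691}{2}$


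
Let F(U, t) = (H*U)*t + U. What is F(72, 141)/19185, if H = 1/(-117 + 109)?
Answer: -399/6395 ≈ -0.062392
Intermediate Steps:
H = -⅛ (H = 1/(-8) = -⅛ ≈ -0.12500)
F(U, t) = U - U*t/8 (F(U, t) = (-U/8)*t + U = -U*t/8 + U = U - U*t/8)
F(72, 141)/19185 = ((⅛)*72*(8 - 1*141))/19185 = ((⅛)*72*(8 - 141))*(1/19185) = ((⅛)*72*(-133))*(1/19185) = -1197*1/19185 = -399/6395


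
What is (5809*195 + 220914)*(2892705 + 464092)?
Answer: 4543992038193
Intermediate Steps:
(5809*195 + 220914)*(2892705 + 464092) = (1132755 + 220914)*3356797 = 1353669*3356797 = 4543992038193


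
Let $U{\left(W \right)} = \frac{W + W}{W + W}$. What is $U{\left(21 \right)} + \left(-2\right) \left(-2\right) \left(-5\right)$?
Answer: $-19$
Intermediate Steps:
$U{\left(W \right)} = 1$ ($U{\left(W \right)} = \frac{2 W}{2 W} = 2 W \frac{1}{2 W} = 1$)
$U{\left(21 \right)} + \left(-2\right) \left(-2\right) \left(-5\right) = 1 + \left(-2\right) \left(-2\right) \left(-5\right) = 1 + 4 \left(-5\right) = 1 - 20 = -19$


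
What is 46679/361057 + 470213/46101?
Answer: 171925643720/16645088757 ≈ 10.329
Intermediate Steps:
46679/361057 + 470213/46101 = 171925643720/16645088757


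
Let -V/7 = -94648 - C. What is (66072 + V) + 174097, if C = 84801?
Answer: 1496312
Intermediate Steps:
V = 1256143 (V = -7*(-94648 - 1*84801) = -7*(-94648 - 84801) = -7*(-179449) = 1256143)
(66072 + V) + 174097 = (66072 + 1256143) + 174097 = 1322215 + 174097 = 1496312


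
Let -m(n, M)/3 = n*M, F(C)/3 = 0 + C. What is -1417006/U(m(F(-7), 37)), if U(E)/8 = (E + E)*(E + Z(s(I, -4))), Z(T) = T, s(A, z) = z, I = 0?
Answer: -708503/43393896 ≈ -0.016327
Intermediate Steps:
F(C) = 3*C (F(C) = 3*(0 + C) = 3*C)
m(n, M) = -3*M*n (m(n, M) = -3*n*M = -3*M*n)
U(E) = 16*E*(-4 + E) (U(E) = 8*((E + E)*(E - 4)) = 8*((2*E)*(-4 + E)) = 8*(2*E*(-4 + E)) = 16*E*(-4 + E))
-1417006/U(m(F(-7), 37)) = -1417006*1/(37296*(-4 - 3*37*3*(-7))) = -1417006*1/(37296*(-4 - 3*37*(-21))) = -1417006*1/(37296*(-4 + 2331)) = -1417006/(16*2331*2327) = -1417006/86787792 = -1417006*1/86787792 = -708503/43393896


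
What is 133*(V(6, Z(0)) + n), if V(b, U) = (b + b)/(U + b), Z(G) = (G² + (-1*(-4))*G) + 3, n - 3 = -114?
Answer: -43757/3 ≈ -14586.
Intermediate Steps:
n = -111 (n = 3 - 114 = -111)
Z(G) = 3 + G² + 4*G (Z(G) = (G² + 4*G) + 3 = 3 + G² + 4*G)
V(b, U) = 2*b/(U + b) (V(b, U) = (2*b)/(U + b) = 2*b/(U + b))
133*(V(6, Z(0)) + n) = 133*(2*6/((3 + 0² + 4*0) + 6) - 111) = 133*(2*6/((3 + 0 + 0) + 6) - 111) = 133*(2*6/(3 + 6) - 111) = 133*(2*6/9 - 111) = 133*(2*6*(⅑) - 111) = 133*(4/3 - 111) = 133*(-329/3) = -43757/3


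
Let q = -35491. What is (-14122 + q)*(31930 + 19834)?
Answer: -2568167332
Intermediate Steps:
(-14122 + q)*(31930 + 19834) = (-14122 - 35491)*(31930 + 19834) = -49613*51764 = -2568167332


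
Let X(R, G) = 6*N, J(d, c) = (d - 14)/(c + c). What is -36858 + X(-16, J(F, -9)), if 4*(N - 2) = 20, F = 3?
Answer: -36816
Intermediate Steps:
N = 7 (N = 2 + (¼)*20 = 2 + 5 = 7)
J(d, c) = (-14 + d)/(2*c) (J(d, c) = (-14 + d)/((2*c)) = (-14 + d)*(1/(2*c)) = (-14 + d)/(2*c))
X(R, G) = 42 (X(R, G) = 6*7 = 42)
-36858 + X(-16, J(F, -9)) = -36858 + 42 = -36816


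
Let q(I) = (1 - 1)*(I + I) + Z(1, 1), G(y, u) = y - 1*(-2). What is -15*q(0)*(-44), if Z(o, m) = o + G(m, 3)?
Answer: 2640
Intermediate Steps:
G(y, u) = 2 + y (G(y, u) = y + 2 = 2 + y)
Z(o, m) = 2 + m + o (Z(o, m) = o + (2 + m) = 2 + m + o)
q(I) = 4 (q(I) = (1 - 1)*(I + I) + (2 + 1 + 1) = 0*(2*I) + 4 = 0 + 4 = 4)
-15*q(0)*(-44) = -15*4*(-44) = -60*(-44) = 2640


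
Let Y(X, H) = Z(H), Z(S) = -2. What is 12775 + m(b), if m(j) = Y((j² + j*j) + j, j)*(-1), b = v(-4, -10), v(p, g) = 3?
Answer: 12777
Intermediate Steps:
b = 3
Y(X, H) = -2
m(j) = 2 (m(j) = -2*(-1) = 2)
12775 + m(b) = 12775 + 2 = 12777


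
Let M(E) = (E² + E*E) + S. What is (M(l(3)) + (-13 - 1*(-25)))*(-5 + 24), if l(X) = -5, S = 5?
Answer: 1273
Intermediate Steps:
M(E) = 5 + 2*E² (M(E) = (E² + E*E) + 5 = (E² + E²) + 5 = 2*E² + 5 = 5 + 2*E²)
(M(l(3)) + (-13 - 1*(-25)))*(-5 + 24) = ((5 + 2*(-5)²) + (-13 - 1*(-25)))*(-5 + 24) = ((5 + 2*25) + (-13 + 25))*19 = ((5 + 50) + 12)*19 = (55 + 12)*19 = 67*19 = 1273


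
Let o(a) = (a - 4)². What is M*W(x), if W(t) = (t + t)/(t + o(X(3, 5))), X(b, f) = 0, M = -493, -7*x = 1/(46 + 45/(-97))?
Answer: 95642/494607 ≈ 0.19337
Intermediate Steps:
x = -97/30919 (x = -1/(7*(46 + 45/(-97))) = -1/(7*(46 + 45*(-1/97))) = -1/(7*(46 - 45/97)) = -1/(7*4417/97) = -⅐*97/4417 = -97/30919 ≈ -0.0031372)
o(a) = (-4 + a)²
W(t) = 2*t/(16 + t) (W(t) = (t + t)/(t + (-4 + 0)²) = (2*t)/(t + (-4)²) = (2*t)/(t + 16) = (2*t)/(16 + t) = 2*t/(16 + t))
M*W(x) = -986*(-97)/(30919*(16 - 97/30919)) = -986*(-97)/(30919*494607/30919) = -986*(-97)*30919/(30919*494607) = -493*(-194/494607) = 95642/494607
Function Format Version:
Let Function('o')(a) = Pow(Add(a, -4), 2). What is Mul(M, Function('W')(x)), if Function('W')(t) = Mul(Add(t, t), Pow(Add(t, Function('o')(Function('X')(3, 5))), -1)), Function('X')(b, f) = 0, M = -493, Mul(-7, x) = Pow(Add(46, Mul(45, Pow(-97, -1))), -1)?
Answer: Rational(95642, 494607) ≈ 0.19337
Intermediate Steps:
x = Rational(-97, 30919) (x = Mul(Rational(-1, 7), Pow(Add(46, Mul(45, Pow(-97, -1))), -1)) = Mul(Rational(-1, 7), Pow(Add(46, Mul(45, Rational(-1, 97))), -1)) = Mul(Rational(-1, 7), Pow(Add(46, Rational(-45, 97)), -1)) = Mul(Rational(-1, 7), Pow(Rational(4417, 97), -1)) = Mul(Rational(-1, 7), Rational(97, 4417)) = Rational(-97, 30919) ≈ -0.0031372)
Function('o')(a) = Pow(Add(-4, a), 2)
Function('W')(t) = Mul(2, t, Pow(Add(16, t), -1)) (Function('W')(t) = Mul(Add(t, t), Pow(Add(t, Pow(Add(-4, 0), 2)), -1)) = Mul(Mul(2, t), Pow(Add(t, Pow(-4, 2)), -1)) = Mul(Mul(2, t), Pow(Add(t, 16), -1)) = Mul(Mul(2, t), Pow(Add(16, t), -1)) = Mul(2, t, Pow(Add(16, t), -1)))
Mul(M, Function('W')(x)) = Mul(-493, Mul(2, Rational(-97, 30919), Pow(Add(16, Rational(-97, 30919)), -1))) = Mul(-493, Mul(2, Rational(-97, 30919), Pow(Rational(494607, 30919), -1))) = Mul(-493, Mul(2, Rational(-97, 30919), Rational(30919, 494607))) = Mul(-493, Rational(-194, 494607)) = Rational(95642, 494607)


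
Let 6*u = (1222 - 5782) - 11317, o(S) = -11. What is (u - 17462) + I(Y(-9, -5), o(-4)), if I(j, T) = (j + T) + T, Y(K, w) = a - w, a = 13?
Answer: -120673/6 ≈ -20112.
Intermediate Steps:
Y(K, w) = 13 - w
I(j, T) = j + 2*T (I(j, T) = (T + j) + T = j + 2*T)
u = -15877/6 (u = ((1222 - 5782) - 11317)/6 = (-4560 - 11317)/6 = (⅙)*(-15877) = -15877/6 ≈ -2646.2)
(u - 17462) + I(Y(-9, -5), o(-4)) = (-15877/6 - 17462) + ((13 - 1*(-5)) + 2*(-11)) = -120649/6 + ((13 + 5) - 22) = -120649/6 + (18 - 22) = -120649/6 - 4 = -120673/6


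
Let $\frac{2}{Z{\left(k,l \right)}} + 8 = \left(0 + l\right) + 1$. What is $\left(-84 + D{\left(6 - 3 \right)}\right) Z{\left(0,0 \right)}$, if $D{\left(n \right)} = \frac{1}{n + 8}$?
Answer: $\frac{1846}{77} \approx 23.974$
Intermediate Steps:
$Z{\left(k,l \right)} = \frac{2}{-7 + l}$ ($Z{\left(k,l \right)} = \frac{2}{-8 + \left(\left(0 + l\right) + 1\right)} = \frac{2}{-8 + \left(l + 1\right)} = \frac{2}{-8 + \left(1 + l\right)} = \frac{2}{-7 + l}$)
$D{\left(n \right)} = \frac{1}{8 + n}$
$\left(-84 + D{\left(6 - 3 \right)}\right) Z{\left(0,0 \right)} = \left(-84 + \frac{1}{8 + \left(6 - 3\right)}\right) \frac{2}{-7 + 0} = \left(-84 + \frac{1}{8 + \left(6 - 3\right)}\right) \frac{2}{-7} = \left(-84 + \frac{1}{8 + 3}\right) 2 \left(- \frac{1}{7}\right) = \left(-84 + \frac{1}{11}\right) \left(- \frac{2}{7}\right) = \left(- \frac{923}{11}\right) \left(- \frac{2}{7}\right) = \frac{1846}{77}$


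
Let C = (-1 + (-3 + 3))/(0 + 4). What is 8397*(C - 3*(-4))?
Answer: 394659/4 ≈ 98665.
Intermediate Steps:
C = -¼ (C = (-1 + 0)/4 = -1*¼ = -¼ ≈ -0.25000)
8397*(C - 3*(-4)) = 8397*(-¼ - 3*(-4)) = 8397*(-¼ + 12) = 8397*(47/4) = 394659/4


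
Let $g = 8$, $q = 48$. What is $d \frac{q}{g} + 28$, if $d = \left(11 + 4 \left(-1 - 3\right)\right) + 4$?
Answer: $22$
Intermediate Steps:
$d = -1$ ($d = \left(11 + 4 \left(-4\right)\right) + 4 = \left(11 - 16\right) + 4 = -5 + 4 = -1$)
$d \frac{q}{g} + 28 = - \frac{48}{8} + 28 = \left(-1\right) 6 + 28 = -6 + 28 = 22$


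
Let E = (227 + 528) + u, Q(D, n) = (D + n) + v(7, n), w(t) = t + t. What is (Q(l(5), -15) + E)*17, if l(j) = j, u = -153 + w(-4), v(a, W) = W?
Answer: 9673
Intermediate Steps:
w(t) = 2*t
u = -161 (u = -153 + 2*(-4) = -153 - 8 = -161)
Q(D, n) = D + 2*n (Q(D, n) = (D + n) + n = D + 2*n)
E = 594 (E = (227 + 528) - 161 = 755 - 161 = 594)
(Q(l(5), -15) + E)*17 = ((5 + 2*(-15)) + 594)*17 = ((5 - 30) + 594)*17 = (-25 + 594)*17 = 569*17 = 9673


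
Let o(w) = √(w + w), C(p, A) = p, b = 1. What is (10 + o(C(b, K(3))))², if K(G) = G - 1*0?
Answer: (10 + √2)² ≈ 130.28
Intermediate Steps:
K(G) = G (K(G) = G + 0 = G)
o(w) = √2*√w (o(w) = √(2*w) = √2*√w)
(10 + o(C(b, K(3))))² = (10 + √2*√1)² = (10 + √2*1)² = (10 + √2)²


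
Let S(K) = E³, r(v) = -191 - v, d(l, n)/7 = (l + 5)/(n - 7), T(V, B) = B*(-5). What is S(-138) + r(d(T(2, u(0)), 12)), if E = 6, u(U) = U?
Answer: 18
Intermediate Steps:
T(V, B) = -5*B
d(l, n) = 7*(5 + l)/(-7 + n) (d(l, n) = 7*((l + 5)/(n - 7)) = 7*((5 + l)/(-7 + n)) = 7*(5 + l)/(-7 + n))
S(K) = 216 (S(K) = 6³ = 216)
S(-138) + r(d(T(2, u(0)), 12)) = 216 + (-191 - 7*(5 - 5*0)/(-7 + 12)) = 216 + (-191 - 7*(5 + 0)/5) = 216 + (-191 - 7*5/5) = 216 + (-191 - 1*7) = 216 + (-191 - 7) = 216 - 198 = 18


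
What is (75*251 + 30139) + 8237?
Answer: 57201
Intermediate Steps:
(75*251 + 30139) + 8237 = (18825 + 30139) + 8237 = 48964 + 8237 = 57201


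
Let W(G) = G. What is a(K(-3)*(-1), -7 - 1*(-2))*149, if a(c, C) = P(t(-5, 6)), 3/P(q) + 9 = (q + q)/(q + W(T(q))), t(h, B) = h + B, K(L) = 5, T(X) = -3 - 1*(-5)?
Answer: -1341/25 ≈ -53.640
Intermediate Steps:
T(X) = 2 (T(X) = -3 + 5 = 2)
t(h, B) = B + h
P(q) = 3/(-9 + 2*q/(2 + q)) (P(q) = 3/(-9 + (q + q)/(q + 2)) = 3/(-9 + (2*q)/(2 + q)) = 3/(-9 + 2*q/(2 + q)))
a(c, C) = -9/25 (a(c, C) = 3*(-2 - (6 - 5))/(18 + 7*(6 - 5)) = 3*(-2 - 1*1)/(18 + 7*1) = 3*(-2 - 1)/(18 + 7) = 3*(-3)/25 = 3*(1/25)*(-3) = -9/25)
a(K(-3)*(-1), -7 - 1*(-2))*149 = -9/25*149 = -1341/25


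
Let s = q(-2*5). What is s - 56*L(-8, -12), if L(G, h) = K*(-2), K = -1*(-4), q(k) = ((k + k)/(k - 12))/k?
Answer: 4927/11 ≈ 447.91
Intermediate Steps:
q(k) = 2/(-12 + k) (q(k) = ((2*k)/(-12 + k))/k = (2*k/(-12 + k))/k = 2/(-12 + k))
K = 4
s = -1/11 (s = 2/(-12 - 2*5) = 2/(-12 - 10) = 2/(-22) = 2*(-1/22) = -1/11 ≈ -0.090909)
L(G, h) = -8 (L(G, h) = 4*(-2) = -8)
s - 56*L(-8, -12) = -1/11 - 56*(-8) = -1/11 + 448 = 4927/11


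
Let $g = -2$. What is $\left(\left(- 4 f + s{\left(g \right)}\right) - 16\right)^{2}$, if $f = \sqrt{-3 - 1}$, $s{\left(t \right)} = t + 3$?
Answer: $161 + 240 i \approx 161.0 + 240.0 i$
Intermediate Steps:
$s{\left(t \right)} = 3 + t$
$f = 2 i$ ($f = \sqrt{-4} = 2 i \approx 2.0 i$)
$\left(\left(- 4 f + s{\left(g \right)}\right) - 16\right)^{2} = \left(\left(- 4 \cdot 2 i + \left(3 - 2\right)\right) - 16\right)^{2} = \left(\left(- 8 i + 1\right) - 16\right)^{2} = \left(\left(1 - 8 i\right) - 16\right)^{2} = \left(-15 - 8 i\right)^{2}$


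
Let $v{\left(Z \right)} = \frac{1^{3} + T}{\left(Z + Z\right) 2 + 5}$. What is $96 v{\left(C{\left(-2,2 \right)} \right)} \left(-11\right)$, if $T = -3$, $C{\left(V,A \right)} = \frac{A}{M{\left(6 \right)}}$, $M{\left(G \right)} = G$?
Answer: $\frac{6336}{19} \approx 333.47$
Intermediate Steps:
$C{\left(V,A \right)} = \frac{A}{6}$
$v{\left(Z \right)} = - \frac{2}{5 + 4 Z}$ ($v{\left(Z \right)} = \frac{1^{3} - 3}{\left(Z + Z\right) 2 + 5} = \frac{1 - 3}{2 Z 2 + 5} = - \frac{2}{4 Z + 5} = - \frac{2}{5 + 4 Z}$)
$96 v{\left(C{\left(-2,2 \right)} \right)} \left(-11\right) = 96 \left(- \frac{2}{5 + 4 \cdot \frac{1}{6} \cdot 2}\right) \left(-11\right) = 96 \left(- \frac{2}{5 + 4 \cdot \frac{1}{3}}\right) \left(-11\right) = 96 \left(- \frac{2}{5 + \frac{4}{3}}\right) \left(-11\right) = 96 \left(- \frac{2}{\frac{19}{3}}\right) \left(-11\right) = 96 \left(\left(-2\right) \frac{3}{19}\right) \left(-11\right) = 96 \left(- \frac{6}{19}\right) \left(-11\right) = \left(- \frac{576}{19}\right) \left(-11\right) = \frac{6336}{19}$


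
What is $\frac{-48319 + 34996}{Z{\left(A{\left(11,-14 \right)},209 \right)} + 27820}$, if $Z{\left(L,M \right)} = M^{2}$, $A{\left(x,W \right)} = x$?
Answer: $- \frac{13323}{71501} \approx -0.18633$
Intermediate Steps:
$\frac{-48319 + 34996}{Z{\left(A{\left(11,-14 \right)},209 \right)} + 27820} = \frac{-48319 + 34996}{209^{2} + 27820} = - \frac{13323}{43681 + 27820} = - \frac{13323}{71501}$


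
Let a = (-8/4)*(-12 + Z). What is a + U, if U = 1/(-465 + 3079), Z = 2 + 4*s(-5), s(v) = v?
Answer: 156841/2614 ≈ 60.000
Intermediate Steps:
Z = -18 (Z = 2 + 4*(-5) = 2 - 20 = -18)
U = 1/2614 ≈ 0.00038256
a = 60 (a = (-8/4)*(-12 - 18) = -8*1/4*(-30) = -2*(-30) = 60)
a + U = 60 + 1/2614 = 156841/2614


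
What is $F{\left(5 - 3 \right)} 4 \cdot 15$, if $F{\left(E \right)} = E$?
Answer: $120$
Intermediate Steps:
$F{\left(5 - 3 \right)} 4 \cdot 15 = \left(5 - 3\right) 4 \cdot 15 = 2 \cdot 4 \cdot 15 = 8 \cdot 15 = 120$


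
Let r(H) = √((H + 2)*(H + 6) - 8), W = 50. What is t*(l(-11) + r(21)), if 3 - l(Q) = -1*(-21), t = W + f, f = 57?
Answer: -1926 + 107*√613 ≈ 723.20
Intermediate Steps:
t = 107 (t = 50 + 57 = 107)
r(H) = √(-8 + (2 + H)*(6 + H)) (r(H) = √((2 + H)*(6 + H) - 8) = √(-8 + (2 + H)*(6 + H)))
l(Q) = -18 (l(Q) = 3 - (-1)*(-21) = 3 - 1*21 = 3 - 21 = -18)
t*(l(-11) + r(21)) = 107*(-18 + √(4 + 21² + 8*21)) = 107*(-18 + √(4 + 441 + 168)) = 107*(-18 + √613) = -1926 + 107*√613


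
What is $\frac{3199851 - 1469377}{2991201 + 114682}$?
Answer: $\frac{1730474}{3105883} \approx 0.55716$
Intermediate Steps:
$\frac{3199851 - 1469377}{2991201 + 114682} = \frac{3199851 - 1469377}{3105883} = \left(3199851 - 1469377\right) \frac{1}{3105883} = 1730474 \cdot \frac{1}{3105883} = \frac{1730474}{3105883}$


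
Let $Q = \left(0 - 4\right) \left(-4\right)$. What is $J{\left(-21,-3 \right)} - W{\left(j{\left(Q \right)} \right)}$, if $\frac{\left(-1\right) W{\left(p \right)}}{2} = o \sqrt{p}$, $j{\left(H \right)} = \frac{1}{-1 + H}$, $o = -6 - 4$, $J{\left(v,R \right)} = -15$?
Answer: $-15 - \frac{4 \sqrt{15}}{3} \approx -20.164$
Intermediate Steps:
$Q = 16$ ($Q = \left(-4\right) \left(-4\right) = 16$)
$o = -10$ ($o = -6 - 4 = -10$)
$W{\left(p \right)} = 20 \sqrt{p}$ ($W{\left(p \right)} = - 2 \left(- 10 \sqrt{p}\right) = 20 \sqrt{p}$)
$J{\left(-21,-3 \right)} - W{\left(j{\left(Q \right)} \right)} = -15 - 20 \sqrt{\frac{1}{-1 + 16}} = -15 - 20 \sqrt{\frac{1}{15}} = -15 - \frac{20}{\sqrt{15}} = -15 - 20 \frac{\sqrt{15}}{15} = -15 - \frac{4 \sqrt{15}}{3}$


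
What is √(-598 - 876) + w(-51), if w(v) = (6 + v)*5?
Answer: -225 + I*√1474 ≈ -225.0 + 38.393*I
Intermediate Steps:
w(v) = 30 + 5*v
√(-598 - 876) + w(-51) = √(-598 - 876) + (30 + 5*(-51)) = √(-1474) + (30 - 255) = I*√1474 - 225 = -225 + I*√1474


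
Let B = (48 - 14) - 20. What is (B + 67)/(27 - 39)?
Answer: -27/4 ≈ -6.7500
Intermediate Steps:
B = 14 (B = 34 - 20 = 14)
(B + 67)/(27 - 39) = (14 + 67)/(27 - 39) = 81/(-12) = -1/12*81 = -27/4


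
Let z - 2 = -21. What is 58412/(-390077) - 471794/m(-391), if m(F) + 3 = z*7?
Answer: 92014022053/26525236 ≈ 3468.9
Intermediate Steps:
z = -19 (z = 2 - 21 = -19)
m(F) = -136 (m(F) = -3 - 19*7 = -3 - 133 = -136)
58412/(-390077) - 471794/m(-391) = 58412/(-390077) - 471794/(-136) = 58412*(-1/390077) - 471794*(-1/136) = -58412/390077 + 235897/68 = 92014022053/26525236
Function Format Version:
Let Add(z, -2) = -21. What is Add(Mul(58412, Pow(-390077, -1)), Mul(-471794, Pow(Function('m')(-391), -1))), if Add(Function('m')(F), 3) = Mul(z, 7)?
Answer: Rational(92014022053, 26525236) ≈ 3468.9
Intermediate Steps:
z = -19 (z = Add(2, -21) = -19)
Function('m')(F) = -136 (Function('m')(F) = Add(-3, Mul(-19, 7)) = Add(-3, -133) = -136)
Add(Mul(58412, Pow(-390077, -1)), Mul(-471794, Pow(Function('m')(-391), -1))) = Add(Mul(58412, Pow(-390077, -1)), Mul(-471794, Pow(-136, -1))) = Add(Mul(58412, Rational(-1, 390077)), Mul(-471794, Rational(-1, 136))) = Add(Rational(-58412, 390077), Rational(235897, 68)) = Rational(92014022053, 26525236)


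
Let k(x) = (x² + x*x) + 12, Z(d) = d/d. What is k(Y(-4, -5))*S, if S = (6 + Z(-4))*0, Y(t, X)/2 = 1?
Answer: 0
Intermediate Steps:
Z(d) = 1
Y(t, X) = 2 (Y(t, X) = 2*1 = 2)
S = 0 (S = (6 + 1)*0 = 7*0 = 0)
k(x) = 12 + 2*x² (k(x) = (x² + x²) + 12 = 2*x² + 12 = 12 + 2*x²)
k(Y(-4, -5))*S = (12 + 2*2²)*0 = (12 + 2*4)*0 = (12 + 8)*0 = 20*0 = 0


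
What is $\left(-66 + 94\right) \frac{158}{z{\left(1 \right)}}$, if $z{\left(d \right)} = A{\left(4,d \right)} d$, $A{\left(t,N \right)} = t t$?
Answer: $\frac{553}{2} \approx 276.5$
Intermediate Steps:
$A{\left(t,N \right)} = t^{2}$
$z{\left(d \right)} = 16 d$ ($z{\left(d \right)} = 4^{2} d = 16 d$)
$\left(-66 + 94\right) \frac{158}{z{\left(1 \right)}} = \left(-66 + 94\right) \frac{158}{16 \cdot 1} = 28 \cdot \frac{158}{16} = 28 \cdot 158 \cdot \frac{1}{16} = 28 \cdot \frac{79}{8} = \frac{553}{2}$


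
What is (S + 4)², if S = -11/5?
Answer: 81/25 ≈ 3.2400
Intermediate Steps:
S = -11/5 (S = -11*⅕ = -11/5 ≈ -2.2000)
(S + 4)² = (-11/5 + 4)² = (9/5)² = 81/25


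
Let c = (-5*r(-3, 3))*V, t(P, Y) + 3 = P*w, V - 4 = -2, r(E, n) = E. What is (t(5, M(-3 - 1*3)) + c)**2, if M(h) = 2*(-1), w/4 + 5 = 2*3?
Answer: 2209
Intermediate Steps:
w = 4 (w = -20 + 4*(2*3) = -20 + 4*6 = -20 + 24 = 4)
V = 2 (V = 4 - 2 = 2)
M(h) = -2
t(P, Y) = -3 + 4*P (t(P, Y) = -3 + P*4 = -3 + 4*P)
c = 30 (c = -5*(-3)*2 = 15*2 = 30)
(t(5, M(-3 - 1*3)) + c)**2 = ((-3 + 4*5) + 30)**2 = ((-3 + 20) + 30)**2 = (17 + 30)**2 = 47**2 = 2209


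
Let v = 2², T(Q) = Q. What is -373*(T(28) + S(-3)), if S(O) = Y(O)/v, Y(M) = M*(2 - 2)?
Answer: -10444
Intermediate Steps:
Y(M) = 0 (Y(M) = M*0 = 0)
v = 4
S(O) = 0 (S(O) = 0/4 = 0*(¼) = 0)
-373*(T(28) + S(-3)) = -373*(28 + 0) = -373*28 = -10444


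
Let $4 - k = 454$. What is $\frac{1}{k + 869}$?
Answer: $\frac{1}{419} \approx 0.0023866$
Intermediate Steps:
$k = -450$ ($k = 4 - 454 = -450$)
$\frac{1}{k + 869} = \frac{1}{-450 + 869} = \frac{1}{419}$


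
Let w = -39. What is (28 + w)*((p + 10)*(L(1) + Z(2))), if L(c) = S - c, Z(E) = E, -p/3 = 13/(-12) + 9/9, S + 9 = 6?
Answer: 451/2 ≈ 225.50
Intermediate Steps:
S = -3 (S = -9 + 6 = -3)
p = 1/4 (p = -3*(13/(-12) + 9/9) = -3*(13*(-1/12) + 9*(1/9)) = -3*(-13/12 + 1) = -3*(-1/12) = 1/4 ≈ 0.25000)
L(c) = -3 - c
(28 + w)*((p + 10)*(L(1) + Z(2))) = (28 - 39)*((1/4 + 10)*((-3 - 1*1) + 2)) = -451*((-3 - 1) + 2)/4 = -451*(-4 + 2)/4 = -451*(-2)/4 = -11*(-41/2) = 451/2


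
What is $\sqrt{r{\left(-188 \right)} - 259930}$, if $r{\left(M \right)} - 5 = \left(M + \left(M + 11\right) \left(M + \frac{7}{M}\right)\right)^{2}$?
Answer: $\frac{\sqrt{38701396909889}}{188} \approx 33091.0$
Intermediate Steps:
$r{\left(M \right)} = 5 + \left(M + \left(11 + M\right) \left(M + \frac{7}{M}\right)\right)^{2}$ ($r{\left(M \right)} = 5 + \left(M + \left(M + 11\right) \left(M + \frac{7}{M}\right)\right)^{2} = 5 + \left(M + \left(11 + M\right) \left(M + \frac{7}{M}\right)\right)^{2}$)
$\sqrt{r{\left(-188 \right)} - 259930} = \sqrt{\left(5 + \frac{\left(77 + \left(-188\right)^{3} + 7 \left(-188\right) + 12 \left(-188\right)^{2}\right)^{2}}{35344}\right) - 259930} = \sqrt{\left(5 + \frac{\left(77 - 6644672 - 1316 + 12 \cdot 35344\right)^{2}}{35344}\right) - 259930} = \sqrt{\left(5 + \frac{\left(77 - 6644672 - 1316 + 424128\right)^{2}}{35344}\right) - 259930} = \sqrt{\left(5 + \frac{\left(-6221783\right)^{2}}{35344}\right) - 259930} = \sqrt{\left(5 + \frac{1}{35344} \cdot 38710583699089\right) - 259930} = \sqrt{\left(5 + \frac{38710583699089}{35344}\right) - 259930} = \sqrt{\frac{38710583875809}{35344} - 259930} = \sqrt{\frac{38701396909889}{35344}} = \frac{\sqrt{38701396909889}}{188}$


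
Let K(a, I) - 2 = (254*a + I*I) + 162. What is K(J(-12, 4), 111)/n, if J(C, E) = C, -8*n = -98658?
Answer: 37748/49329 ≈ 0.76523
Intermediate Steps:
n = 49329/4 (n = -⅛*(-98658) = 49329/4 ≈ 12332.)
K(a, I) = 164 + I² + 254*a (K(a, I) = 2 + ((254*a + I*I) + 162) = 2 + ((254*a + I²) + 162) = 2 + ((I² + 254*a) + 162) = 2 + (162 + I² + 254*a) = 164 + I² + 254*a)
K(J(-12, 4), 111)/n = (164 + 111² + 254*(-12))/(49329/4) = (164 + 12321 - 3048)*(4/49329) = 9437*(4/49329) = 37748/49329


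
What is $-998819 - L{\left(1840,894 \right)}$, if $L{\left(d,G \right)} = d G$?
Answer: $-2643779$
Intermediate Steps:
$L{\left(d,G \right)} = G d$
$-998819 - L{\left(1840,894 \right)} = -998819 - 894 \cdot 1840 = -998819 - 1644960 = -2643779$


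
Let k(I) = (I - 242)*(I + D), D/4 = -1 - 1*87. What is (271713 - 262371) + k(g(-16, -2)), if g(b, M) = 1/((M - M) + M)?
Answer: 379293/4 ≈ 94823.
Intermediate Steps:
D = -352 (D = 4*(-1 - 1*87) = 4*(-1 - 87) = 4*(-88) = -352)
g(b, M) = 1/M (g(b, M) = 1/(0 + M) = 1/M)
k(I) = (-352 + I)*(-242 + I) (k(I) = (I - 242)*(I - 352) = (-242 + I)*(-352 + I) = (-352 + I)*(-242 + I))
(271713 - 262371) + k(g(-16, -2)) = (271713 - 262371) + (85184 + (1/(-2))**2 - 594/(-2)) = 9342 + (85184 + (-1/2)**2 - 594*(-1/2)) = 9342 + (85184 + 1/4 + 297) = 9342 + 341925/4 = 379293/4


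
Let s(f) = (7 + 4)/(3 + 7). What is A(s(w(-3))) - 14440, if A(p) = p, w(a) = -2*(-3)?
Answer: -144389/10 ≈ -14439.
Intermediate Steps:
w(a) = 6
s(f) = 11/10
A(s(w(-3))) - 14440 = 11/10 - 14440 = -144389/10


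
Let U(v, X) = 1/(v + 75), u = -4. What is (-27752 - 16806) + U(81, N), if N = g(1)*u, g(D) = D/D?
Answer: -6951047/156 ≈ -44558.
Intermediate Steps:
g(D) = 1
N = -4 (N = 1*(-4) = -4)
U(v, X) = 1/(75 + v)
(-27752 - 16806) + U(81, N) = (-27752 - 16806) + 1/(75 + 81) = -44558 + 1/156 = -6951047/156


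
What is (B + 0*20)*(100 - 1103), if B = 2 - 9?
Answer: 7021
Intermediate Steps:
B = -7
(B + 0*20)*(100 - 1103) = (-7 + 0*20)*(100 - 1103) = (-7 + 0)*(-1003) = -7*(-1003) = 7021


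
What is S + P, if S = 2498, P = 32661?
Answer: 35159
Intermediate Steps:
S + P = 2498 + 32661 = 35159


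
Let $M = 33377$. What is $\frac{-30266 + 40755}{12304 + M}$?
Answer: $\frac{10489}{45681} \approx 0.22961$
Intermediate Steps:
$\frac{-30266 + 40755}{12304 + M} = \frac{-30266 + 40755}{12304 + 33377} = \frac{10489}{45681}$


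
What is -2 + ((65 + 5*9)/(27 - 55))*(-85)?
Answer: 4647/14 ≈ 331.93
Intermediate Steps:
-2 + ((65 + 5*9)/(27 - 55))*(-85) = -2 + ((65 + 45)/(-28))*(-85) = -2 + (110*(-1/28))*(-85) = -2 - 55/14*(-85) = -2 + 4675/14 = 4647/14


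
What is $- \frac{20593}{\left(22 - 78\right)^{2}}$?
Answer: $- \frac{20593}{3136} \approx -6.5666$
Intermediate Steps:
$- \frac{20593}{\left(22 - 78\right)^{2}} = - \frac{20593}{\left(-56\right)^{2}} = - \frac{20593}{3136}$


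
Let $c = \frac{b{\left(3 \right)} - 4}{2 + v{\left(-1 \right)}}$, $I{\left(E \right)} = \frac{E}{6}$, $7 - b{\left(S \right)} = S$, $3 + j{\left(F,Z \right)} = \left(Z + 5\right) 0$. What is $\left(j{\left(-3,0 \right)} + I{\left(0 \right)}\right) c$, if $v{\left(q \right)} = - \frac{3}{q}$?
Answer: $0$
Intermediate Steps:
$j{\left(F,Z \right)} = -3$ ($j{\left(F,Z \right)} = -3 + \left(Z + 5\right) 0 = -3 + \left(5 + Z\right) 0 = -3 + 0 = -3$)
$b{\left(S \right)} = 7 - S$
$I{\left(E \right)} = \frac{E}{6}$ ($I{\left(E \right)} = E \frac{1}{6} = \frac{E}{6}$)
$c = 0$ ($c = \frac{\left(7 - 3\right) - 4}{2 - \frac{3}{-1}} = \frac{\left(7 - 3\right) - 4}{2 - -3} = \frac{4 - 4}{2 + 3} = \frac{0}{5} = 0 \cdot \frac{1}{5} = 0$)
$\left(j{\left(-3,0 \right)} + I{\left(0 \right)}\right) c = \left(-3 + \frac{1}{6} \cdot 0\right) 0 = \left(-3 + 0\right) 0 = \left(-3\right) 0 = 0$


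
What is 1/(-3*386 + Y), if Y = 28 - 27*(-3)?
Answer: -1/1049 ≈ -0.00095329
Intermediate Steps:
Y = 109 (Y = 28 + 81 = 109)
1/(-3*386 + Y) = 1/(-3*386 + 109) = 1/(-1158 + 109) = 1/(-1049) = -1/1049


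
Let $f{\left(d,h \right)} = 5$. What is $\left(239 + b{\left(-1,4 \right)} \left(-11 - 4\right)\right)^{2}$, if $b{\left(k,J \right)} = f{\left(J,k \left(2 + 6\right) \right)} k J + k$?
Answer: $306916$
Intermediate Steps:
$b{\left(k,J \right)} = k + 5 J k$ ($b{\left(k,J \right)} = 5 k J + k = 5 J k + k = k + 5 J k$)
$\left(239 + b{\left(-1,4 \right)} \left(-11 - 4\right)\right)^{2} = \left(239 + - (1 + 5 \cdot 4) \left(-11 - 4\right)\right)^{2} = \left(239 + - (1 + 20) \left(-15\right)\right)^{2} = \left(239 + \left(-1\right) 21 \left(-15\right)\right)^{2} = \left(239 - -315\right)^{2} = \left(239 + 315\right)^{2} = 554^{2} = 306916$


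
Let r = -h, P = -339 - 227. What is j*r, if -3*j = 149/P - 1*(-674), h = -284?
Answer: -54149570/849 ≈ -63780.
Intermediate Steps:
P = -566
r = 284 (r = -1*(-284) = 284)
j = -381335/1698 (j = -(149/(-566) - 1*(-674))/3 = -(149*(-1/566) + 674)/3 = -(-149/566 + 674)/3 = -⅓*381335/566 = -381335/1698 ≈ -224.58)
j*r = -381335/1698*284 = -54149570/849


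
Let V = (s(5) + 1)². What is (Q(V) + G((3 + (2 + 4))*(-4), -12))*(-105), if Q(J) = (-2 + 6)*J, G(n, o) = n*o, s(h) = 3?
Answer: -52080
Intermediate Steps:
V = 16 (V = (3 + 1)² = 4² = 16)
Q(J) = 4*J
(Q(V) + G((3 + (2 + 4))*(-4), -12))*(-105) = (4*16 + ((3 + (2 + 4))*(-4))*(-12))*(-105) = (64 + ((3 + 6)*(-4))*(-12))*(-105) = (64 + (9*(-4))*(-12))*(-105) = (64 - 36*(-12))*(-105) = (64 + 432)*(-105) = 496*(-105) = -52080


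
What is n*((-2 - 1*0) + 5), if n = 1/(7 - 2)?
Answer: ⅗ ≈ 0.60000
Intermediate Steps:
n = ⅕ (n = 1/5 = ⅕ ≈ 0.20000)
n*((-2 - 1*0) + 5) = ((-2 - 1*0) + 5)/5 = ((-2 + 0) + 5)/5 = (-2 + 5)/5 = (⅕)*3 = ⅗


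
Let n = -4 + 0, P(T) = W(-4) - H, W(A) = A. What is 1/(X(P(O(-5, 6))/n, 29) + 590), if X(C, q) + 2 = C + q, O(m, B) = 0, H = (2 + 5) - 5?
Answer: 2/1237 ≈ 0.0016168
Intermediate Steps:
H = 2 (H = 7 - 5 = 2)
P(T) = -6 (P(T) = -4 - 1*2 = -4 - 2 = -6)
n = -4
X(C, q) = -2 + C + q (X(C, q) = -2 + (C + q) = -2 + C + q)
1/(X(P(O(-5, 6))/n, 29) + 590) = 1/((-2 - 6/(-4) + 29) + 590) = 1/((-2 - 6*(-1/4) + 29) + 590) = 1/((-2 + 3/2 + 29) + 590) = 1/(57/2 + 590) = 1/(1237/2) = 2/1237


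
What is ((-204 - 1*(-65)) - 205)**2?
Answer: 118336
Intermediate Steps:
((-204 - 1*(-65)) - 205)**2 = ((-204 + 65) - 205)**2 = (-139 - 205)**2 = (-344)**2 = 118336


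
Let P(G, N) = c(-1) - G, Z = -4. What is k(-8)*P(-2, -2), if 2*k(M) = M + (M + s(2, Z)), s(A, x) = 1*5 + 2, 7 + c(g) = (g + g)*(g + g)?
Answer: 9/2 ≈ 4.5000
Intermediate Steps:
c(g) = -7 + 4*g² (c(g) = -7 + (g + g)*(g + g) = -7 + (2*g)*(2*g) = -7 + 4*g²)
s(A, x) = 7 (s(A, x) = 5 + 2 = 7)
P(G, N) = -3 - G (P(G, N) = (-7 + 4*(-1)²) - G = (-7 + 4*1) - G = (-7 + 4) - G = -3 - G)
k(M) = 7/2 + M (k(M) = (M + (M + 7))/2 = (M + (7 + M))/2 = (7 + 2*M)/2 = 7/2 + M)
k(-8)*P(-2, -2) = (7/2 - 8)*(-3 - 1*(-2)) = -9*(-3 + 2)/2 = -9/2*(-1) = 9/2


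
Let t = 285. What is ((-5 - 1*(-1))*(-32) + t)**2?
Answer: 170569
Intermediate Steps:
((-5 - 1*(-1))*(-32) + t)**2 = ((-5 - 1*(-1))*(-32) + 285)**2 = ((-5 + 1)*(-32) + 285)**2 = (-4*(-32) + 285)**2 = (128 + 285)**2 = 413**2 = 170569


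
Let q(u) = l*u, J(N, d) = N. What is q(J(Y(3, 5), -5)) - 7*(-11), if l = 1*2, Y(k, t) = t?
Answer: 87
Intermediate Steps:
l = 2
q(u) = 2*u
q(J(Y(3, 5), -5)) - 7*(-11) = 2*5 - 7*(-11) = 10 + 77 = 87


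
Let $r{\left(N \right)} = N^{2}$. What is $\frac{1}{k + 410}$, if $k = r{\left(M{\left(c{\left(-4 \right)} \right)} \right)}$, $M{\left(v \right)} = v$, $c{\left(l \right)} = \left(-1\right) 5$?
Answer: $\frac{1}{435} \approx 0.0022989$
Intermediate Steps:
$c{\left(l \right)} = -5$
$k = 25$ ($k = \left(-5\right)^{2} = 25$)
$\frac{1}{k + 410} = \frac{1}{25 + 410} = \frac{1}{435}$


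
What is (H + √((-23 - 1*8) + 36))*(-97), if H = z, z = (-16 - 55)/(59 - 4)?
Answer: 6887/55 - 97*√5 ≈ -91.680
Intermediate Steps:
z = -71/55 ≈ -1.2909
H = -71/55 ≈ -1.2909
(H + √((-23 - 1*8) + 36))*(-97) = (-71/55 + √((-23 - 1*8) + 36))*(-97) = (-71/55 + √((-23 - 8) + 36))*(-97) = (-71/55 + √(-31 + 36))*(-97) = (-71/55 + √5)*(-97) = 6887/55 - 97*√5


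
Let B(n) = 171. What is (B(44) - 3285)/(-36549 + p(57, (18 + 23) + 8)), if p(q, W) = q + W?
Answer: 3114/36443 ≈ 0.085449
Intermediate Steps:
p(q, W) = W + q
(B(44) - 3285)/(-36549 + p(57, (18 + 23) + 8)) = (171 - 3285)/(-36549 + (((18 + 23) + 8) + 57)) = -3114/(-36549 + ((41 + 8) + 57)) = -3114/(-36549 + (49 + 57)) = -3114/(-36549 + 106) = -3114/(-36443) = -3114*(-1/36443) = 3114/36443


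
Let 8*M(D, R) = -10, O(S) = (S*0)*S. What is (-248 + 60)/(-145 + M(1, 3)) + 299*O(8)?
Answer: 752/585 ≈ 1.2855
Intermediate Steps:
O(S) = 0 (O(S) = 0*S = 0)
M(D, R) = -5/4 (M(D, R) = (1/8)*(-10) = -5/4)
(-248 + 60)/(-145 + M(1, 3)) + 299*O(8) = (-248 + 60)/(-145 - 5/4) + 299*0 = -188/(-585/4) + 0 = -188*(-4/585) + 0 = 752/585 + 0 = 752/585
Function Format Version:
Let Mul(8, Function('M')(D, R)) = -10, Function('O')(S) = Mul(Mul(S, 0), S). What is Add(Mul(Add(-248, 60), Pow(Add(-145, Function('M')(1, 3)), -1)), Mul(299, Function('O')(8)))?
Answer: Rational(752, 585) ≈ 1.2855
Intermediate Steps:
Function('O')(S) = 0 (Function('O')(S) = Mul(0, S) = 0)
Function('M')(D, R) = Rational(-5, 4) (Function('M')(D, R) = Mul(Rational(1, 8), -10) = Rational(-5, 4))
Add(Mul(Add(-248, 60), Pow(Add(-145, Function('M')(1, 3)), -1)), Mul(299, Function('O')(8))) = Add(Mul(Add(-248, 60), Pow(Add(-145, Rational(-5, 4)), -1)), Mul(299, 0)) = Add(Mul(-188, Pow(Rational(-585, 4), -1)), 0) = Add(Mul(-188, Rational(-4, 585)), 0) = Add(Rational(752, 585), 0) = Rational(752, 585)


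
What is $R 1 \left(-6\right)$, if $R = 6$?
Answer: $-36$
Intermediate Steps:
$R 1 \left(-6\right) = 6 \cdot 1 \left(-6\right) = 6 \left(-6\right) = -36$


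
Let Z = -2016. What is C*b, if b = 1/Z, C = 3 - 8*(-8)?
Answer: -67/2016 ≈ -0.033234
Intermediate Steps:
C = 67 (C = 3 + 64 = 67)
b = -1/2016 (b = 1/(-2016) = -1/2016 ≈ -0.00049603)
C*b = 67*(-1/2016) = -67/2016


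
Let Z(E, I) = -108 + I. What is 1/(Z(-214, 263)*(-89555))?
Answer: -1/13881025 ≈ -7.2041e-8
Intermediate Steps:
1/(Z(-214, 263)*(-89555)) = 1/((-108 + 263)*(-89555)) = -1/89555/155 = (1/155)*(-1/89555) = -1/13881025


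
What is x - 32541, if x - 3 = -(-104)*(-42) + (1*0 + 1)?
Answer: -36905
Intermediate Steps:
x = -4364 (x = 3 + (-(-104)*(-42) + (1*0 + 1)) = 3 + (-104*42 + (0 + 1)) = 3 + (-4368 + 1) = 3 - 4367 = -4364)
x - 32541 = -4364 - 32541 = -36905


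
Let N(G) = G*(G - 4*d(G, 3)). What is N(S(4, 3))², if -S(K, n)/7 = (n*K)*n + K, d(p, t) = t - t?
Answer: 6146560000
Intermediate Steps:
d(p, t) = 0
S(K, n) = -7*K - 7*K*n² (S(K, n) = -7*((n*K)*n + K) = -7*((K*n)*n + K) = -7*(K*n² + K) = -7*(K + K*n²) = -7*K - 7*K*n²)
N(G) = G² (N(G) = G*(G - 4*0) = G*(G + 0) = G*G = G²)
N(S(4, 3))² = ((-7*4*(1 + 3²))²)² = ((-7*4*(1 + 9))²)² = ((-7*4*10)²)² = ((-280)²)² = 78400² = 6146560000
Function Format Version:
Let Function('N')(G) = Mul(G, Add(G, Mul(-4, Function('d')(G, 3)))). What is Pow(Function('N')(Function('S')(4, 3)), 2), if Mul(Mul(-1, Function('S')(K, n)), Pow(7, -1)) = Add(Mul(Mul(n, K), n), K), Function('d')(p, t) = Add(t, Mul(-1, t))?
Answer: 6146560000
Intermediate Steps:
Function('d')(p, t) = 0
Function('S')(K, n) = Add(Mul(-7, K), Mul(-7, K, Pow(n, 2))) (Function('S')(K, n) = Mul(-7, Add(Mul(Mul(n, K), n), K)) = Mul(-7, Add(Mul(Mul(K, n), n), K)) = Mul(-7, Add(Mul(K, Pow(n, 2)), K)) = Mul(-7, Add(K, Mul(K, Pow(n, 2)))) = Add(Mul(-7, K), Mul(-7, K, Pow(n, 2))))
Function('N')(G) = Pow(G, 2) (Function('N')(G) = Mul(G, Add(G, Mul(-4, 0))) = Mul(G, Add(G, 0)) = Mul(G, G) = Pow(G, 2))
Pow(Function('N')(Function('S')(4, 3)), 2) = Pow(Pow(Mul(-7, 4, Add(1, Pow(3, 2))), 2), 2) = Pow(Pow(Mul(-7, 4, Add(1, 9)), 2), 2) = Pow(Pow(Mul(-7, 4, 10), 2), 2) = Pow(Pow(-280, 2), 2) = Pow(78400, 2) = 6146560000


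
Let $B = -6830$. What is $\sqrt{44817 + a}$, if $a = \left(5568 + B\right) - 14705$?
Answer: $5 \sqrt{1154} \approx 169.85$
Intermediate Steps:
$a = -15967$ ($a = \left(5568 - 6830\right) - 14705 = -1262 - 14705 = -15967$)
$\sqrt{44817 + a} = \sqrt{44817 - 15967} = \sqrt{28850} = 5 \sqrt{1154}$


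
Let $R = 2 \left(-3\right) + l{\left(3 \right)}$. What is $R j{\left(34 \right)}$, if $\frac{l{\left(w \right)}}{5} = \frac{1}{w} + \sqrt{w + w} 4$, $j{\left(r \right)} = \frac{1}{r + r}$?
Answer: $- \frac{13}{204} + \frac{5 \sqrt{6}}{17} \approx 0.65671$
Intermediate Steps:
$j{\left(r \right)} = \frac{1}{2 r}$
$l{\left(w \right)} = \frac{5}{w} + 20 \sqrt{2} \sqrt{w}$ ($l{\left(w \right)} = 5 \left(\frac{1}{w} + \sqrt{w + w} 4\right) = 5 \left(\frac{1}{w} + \sqrt{2 w} 4\right) = 5 \left(\frac{1}{w} + \sqrt{2} \sqrt{w} 4\right) = 5 \left(\frac{1}{w} + 4 \sqrt{2} \sqrt{w}\right) = \frac{5}{w} + 20 \sqrt{2} \sqrt{w}$)
$R = - \frac{13}{3} + 20 \sqrt{6}$ ($R = 2 \left(-3\right) + \frac{5 \left(1 + 4 \sqrt{2} \cdot 3^{\frac{3}{2}}\right)}{3} = -6 + 5 \cdot \frac{1}{3} \left(1 + 4 \sqrt{2} \cdot 3 \sqrt{3}\right) = -6 + 5 \cdot \frac{1}{3} \left(1 + 12 \sqrt{6}\right) = -6 + \left(\frac{5}{3} + 20 \sqrt{6}\right) = - \frac{13}{3} + 20 \sqrt{6} \approx 44.656$)
$R j{\left(34 \right)} = \left(- \frac{13}{3} + 20 \sqrt{6}\right) \frac{1}{2 \cdot 34} = \left(- \frac{13}{3} + 20 \sqrt{6}\right) \frac{1}{2} \cdot \frac{1}{34} = \left(- \frac{13}{3} + 20 \sqrt{6}\right) \frac{1}{68} = - \frac{13}{204} + \frac{5 \sqrt{6}}{17}$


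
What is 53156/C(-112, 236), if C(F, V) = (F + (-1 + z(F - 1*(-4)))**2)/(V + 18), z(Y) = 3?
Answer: -3375406/27 ≈ -1.2502e+5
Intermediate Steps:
C(F, V) = (4 + F)/(18 + V) (C(F, V) = (F + (-1 + 3)**2)/(V + 18) = (F + 2**2)/(18 + V) = (F + 4)/(18 + V) = (4 + F)/(18 + V))
53156/C(-112, 236) = 53156/(((4 - 112)/(18 + 236))) = 53156/((-108/254)) = 53156/(((1/254)*(-108))) = 53156/(-54/127) = 53156*(-127/54) = -3375406/27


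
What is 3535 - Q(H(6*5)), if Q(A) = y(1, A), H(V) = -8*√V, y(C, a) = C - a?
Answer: 3534 - 8*√30 ≈ 3490.2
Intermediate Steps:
Q(A) = 1 - A
3535 - Q(H(6*5)) = 3535 - (1 - (-8)*√(6*5)) = 3535 - (1 - (-8)*√30) = 3535 - (1 + 8*√30) = 3535 + (-1 - 8*√30) = 3534 - 8*√30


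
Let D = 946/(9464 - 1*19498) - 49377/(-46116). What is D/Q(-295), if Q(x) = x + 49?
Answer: -75303847/18971845704 ≈ -0.0039692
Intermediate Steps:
Q(x) = 49 + x
D = 75303847/77121324 (D = 946/(9464 - 19498) - 49377*(-1/46116) = 946/(-10034) + 16459/15372 = 946*(-1/10034) + 16459/15372 = -473/5017 + 16459/15372 = 75303847/77121324 ≈ 0.97643)
D/Q(-295) = 75303847/(77121324*(49 - 295)) = (75303847/77121324)/(-246) = (75303847/77121324)*(-1/246) = -75303847/18971845704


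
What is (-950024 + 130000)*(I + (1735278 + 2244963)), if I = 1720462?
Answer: -4674713276872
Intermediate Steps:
(-950024 + 130000)*(I + (1735278 + 2244963)) = (-950024 + 130000)*(1720462 + (1735278 + 2244963)) = -820024*(1720462 + 3980241) = -820024*5700703 = -4674713276872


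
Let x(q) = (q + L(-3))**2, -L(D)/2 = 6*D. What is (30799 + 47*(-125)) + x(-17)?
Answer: 25285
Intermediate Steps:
L(D) = -12*D
x(q) = (36 + q)**2 (x(q) = (q - 12*(-3))**2 = (q + 36)**2 = (36 + q)**2)
(30799 + 47*(-125)) + x(-17) = (30799 + 47*(-125)) + (36 - 17)**2 = (30799 - 5875) + 19**2 = 24924 + 361 = 25285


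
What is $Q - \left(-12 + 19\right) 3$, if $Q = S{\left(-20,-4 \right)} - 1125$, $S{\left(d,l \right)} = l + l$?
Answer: $-1154$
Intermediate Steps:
$S{\left(d,l \right)} = 2 l$
$Q = -1133$ ($Q = 2 \left(-4\right) - 1125 = -8 - 1125 = -1133$)
$Q - \left(-12 + 19\right) 3 = -1133 - \left(-12 + 19\right) 3 = -1133 - 7 \cdot 3 = -1133 - 21 = -1154$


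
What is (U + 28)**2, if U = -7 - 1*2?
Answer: 361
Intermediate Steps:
U = -9 (U = -7 - 2 = -9)
(U + 28)**2 = (-9 + 28)**2 = 19**2 = 361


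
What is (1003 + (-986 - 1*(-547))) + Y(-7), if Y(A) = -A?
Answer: 571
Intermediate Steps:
(1003 + (-986 - 1*(-547))) + Y(-7) = (1003 + (-986 - 1*(-547))) - 1*(-7) = (1003 + (-986 + 547)) + 7 = (1003 - 439) + 7 = 564 + 7 = 571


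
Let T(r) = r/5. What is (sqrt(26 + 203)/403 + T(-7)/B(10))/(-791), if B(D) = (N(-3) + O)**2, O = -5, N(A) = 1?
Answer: 1/9040 - sqrt(229)/318773 ≈ 6.3148e-5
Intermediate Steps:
T(r) = r/5 (T(r) = r*(1/5) = r/5)
B(D) = 16 (B(D) = (1 - 5)**2 = (-4)**2 = 16)
(sqrt(26 + 203)/403 + T(-7)/B(10))/(-791) = (sqrt(26 + 203)/403 + ((1/5)*(-7))/16)/(-791) = (sqrt(229)*(1/403) - 7/5*1/16)*(-1/791) = (sqrt(229)/403 - 7/80)*(-1/791) = (-7/80 + sqrt(229)/403)*(-1/791) = 1/9040 - sqrt(229)/318773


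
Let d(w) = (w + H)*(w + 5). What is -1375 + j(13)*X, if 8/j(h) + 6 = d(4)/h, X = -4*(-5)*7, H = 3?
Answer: -7037/3 ≈ -2345.7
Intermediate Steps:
X = 140 (X = 20*7 = 140)
d(w) = (3 + w)*(5 + w) (d(w) = (w + 3)*(w + 5) = (3 + w)*(5 + w))
j(h) = 8/(-6 + 63/h) (j(h) = 8/(-6 + (15 + 4² + 8*4)/h) = 8/(-6 + (15 + 16 + 32)/h) = 8/(-6 + 63/h))
-1375 + j(13)*X = -1375 - 8*13/(-63 + 6*13)*140 = -1375 - 8*13/(-63 + 78)*140 = -1375 - 8*13/15*140 = -1375 - 8*13*1/15*140 = -1375 - 104/15*140 = -1375 - 2912/3 = -7037/3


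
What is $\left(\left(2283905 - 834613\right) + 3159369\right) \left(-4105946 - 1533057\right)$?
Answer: $-25988253204983$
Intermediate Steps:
$\left(\left(2283905 - 834613\right) + 3159369\right) \left(-4105946 - 1533057\right) = \left(\left(2283905 - 834613\right) + 3159369\right) \left(-5639003\right) = \left(1449292 + 3159369\right) \left(-5639003\right) = 4608661 \left(-5639003\right) = -25988253204983$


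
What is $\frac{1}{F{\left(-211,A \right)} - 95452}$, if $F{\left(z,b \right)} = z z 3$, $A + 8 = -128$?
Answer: $\frac{1}{38111} \approx 2.6239 \cdot 10^{-5}$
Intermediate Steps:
$A = -136$ ($A = -8 - 128 = -136$)
$F{\left(z,b \right)} = 3 z^{2}$ ($F{\left(z,b \right)} = z^{2} \cdot 3 = 3 z^{2}$)
$\frac{1}{F{\left(-211,A \right)} - 95452} = \frac{1}{3 \left(-211\right)^{2} - 95452} = \frac{1}{3 \cdot 44521 - 95452} = \frac{1}{133563 - 95452} = \frac{1}{38111}$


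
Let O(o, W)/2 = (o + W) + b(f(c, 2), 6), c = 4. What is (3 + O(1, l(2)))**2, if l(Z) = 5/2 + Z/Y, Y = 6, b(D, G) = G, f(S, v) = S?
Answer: 4624/9 ≈ 513.78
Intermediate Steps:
l(Z) = 5/2 + Z/6
O(o, W) = 12 + 2*W + 2*o (O(o, W) = 2*((o + W) + 6) = 2*((W + o) + 6) = 2*(6 + W + o) = 12 + 2*W + 2*o)
(3 + O(1, l(2)))**2 = (3 + (12 + 2*(5/2 + (1/6)*2) + 2*1))**2 = (3 + (12 + 2*(5/2 + 1/3) + 2))**2 = (3 + (12 + 2*(17/6) + 2))**2 = (3 + (12 + 17/3 + 2))**2 = (3 + 59/3)**2 = (68/3)**2 = 4624/9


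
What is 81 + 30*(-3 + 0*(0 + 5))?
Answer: -9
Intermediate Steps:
81 + 30*(-3 + 0*(0 + 5)) = 81 + 30*(-3 + 0*5) = 81 + 30*(-3 + 0) = 81 + 30*(-3) = 81 - 90 = -9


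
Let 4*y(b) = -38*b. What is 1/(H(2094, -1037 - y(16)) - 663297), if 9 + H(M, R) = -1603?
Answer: -1/664909 ≈ -1.5040e-6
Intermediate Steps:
y(b) = -19*b/2 (y(b) = (-38*b)/4 = -19*b/2)
H(M, R) = -1612 (H(M, R) = -9 - 1603 = -1612)
1/(H(2094, -1037 - y(16)) - 663297) = 1/(-1612 - 663297) = 1/(-664909) = -1/664909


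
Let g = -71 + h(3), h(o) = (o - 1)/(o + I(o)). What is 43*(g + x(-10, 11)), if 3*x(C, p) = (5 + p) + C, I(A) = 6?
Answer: -26617/9 ≈ -2957.4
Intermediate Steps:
x(C, p) = 5/3 + C/3 + p/3 (x(C, p) = ((5 + p) + C)/3 = (5 + C + p)/3 = 5/3 + C/3 + p/3)
h(o) = (-1 + o)/(6 + o) (h(o) = (o - 1)/(o + 6) = (-1 + o)/(6 + o))
g = -637/9 (g = -71 + (-1 + 3)/(6 + 3) = -71 + 2/9 = -637/9 ≈ -70.778)
43*(g + x(-10, 11)) = 43*(-637/9 + (5/3 + (⅓)*(-10) + (⅓)*11)) = 43*(-637/9 + (5/3 - 10/3 + 11/3)) = 43*(-637/9 + 2) = 43*(-619/9) = -26617/9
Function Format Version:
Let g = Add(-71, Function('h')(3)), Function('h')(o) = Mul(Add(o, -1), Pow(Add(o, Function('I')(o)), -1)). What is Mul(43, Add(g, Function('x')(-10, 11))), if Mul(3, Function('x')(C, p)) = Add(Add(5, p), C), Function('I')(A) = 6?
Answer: Rational(-26617, 9) ≈ -2957.4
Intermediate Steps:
Function('x')(C, p) = Add(Rational(5, 3), Mul(Rational(1, 3), C), Mul(Rational(1, 3), p)) (Function('x')(C, p) = Mul(Rational(1, 3), Add(Add(5, p), C)) = Mul(Rational(1, 3), Add(5, C, p)) = Add(Rational(5, 3), Mul(Rational(1, 3), C), Mul(Rational(1, 3), p)))
Function('h')(o) = Mul(Pow(Add(6, o), -1), Add(-1, o)) (Function('h')(o) = Mul(Add(o, -1), Pow(Add(o, 6), -1)) = Mul(Add(-1, o), Pow(Add(6, o), -1)) = Mul(Pow(Add(6, o), -1), Add(-1, o)))
g = Rational(-637, 9) (g = Add(-71, Mul(Pow(Add(6, 3), -1), Add(-1, 3))) = Add(-71, Mul(Pow(9, -1), 2)) = Add(-71, Mul(Rational(1, 9), 2)) = Add(-71, Rational(2, 9)) = Rational(-637, 9) ≈ -70.778)
Mul(43, Add(g, Function('x')(-10, 11))) = Mul(43, Add(Rational(-637, 9), Add(Rational(5, 3), Mul(Rational(1, 3), -10), Mul(Rational(1, 3), 11)))) = Mul(43, Add(Rational(-637, 9), Add(Rational(5, 3), Rational(-10, 3), Rational(11, 3)))) = Mul(43, Add(Rational(-637, 9), 2)) = Mul(43, Rational(-619, 9)) = Rational(-26617, 9)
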